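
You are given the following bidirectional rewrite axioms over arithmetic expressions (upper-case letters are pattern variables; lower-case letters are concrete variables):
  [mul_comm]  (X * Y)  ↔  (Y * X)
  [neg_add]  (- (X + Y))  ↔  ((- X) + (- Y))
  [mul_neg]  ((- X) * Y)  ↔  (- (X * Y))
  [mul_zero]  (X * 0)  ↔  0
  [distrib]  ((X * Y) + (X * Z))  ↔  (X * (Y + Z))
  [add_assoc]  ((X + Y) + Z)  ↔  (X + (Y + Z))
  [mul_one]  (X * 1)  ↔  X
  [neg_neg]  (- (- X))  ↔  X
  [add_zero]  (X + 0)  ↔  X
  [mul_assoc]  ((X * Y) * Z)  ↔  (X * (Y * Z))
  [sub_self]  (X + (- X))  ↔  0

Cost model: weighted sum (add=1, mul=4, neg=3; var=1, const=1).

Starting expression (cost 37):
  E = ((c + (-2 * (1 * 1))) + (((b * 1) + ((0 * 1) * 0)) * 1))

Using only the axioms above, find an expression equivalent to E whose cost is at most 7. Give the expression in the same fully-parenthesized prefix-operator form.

((c + -2) + (b + 0))   [cost 7]

(1) (0 * 1)  =[mul_one →]=  0    ⊢ ((c + (-2 * (1 * 1))) + (((b * 1) + (0 * 0)) * 1))
(2) (((b * 1) + (0 * 0)) * 1)  =[mul_one →]=  ((b * 1) + (0 * 0))    ⊢ ((c + (-2 * (1 * 1))) + ((b * 1) + (0 * 0)))
(3) (1 * 1)  =[mul_one →]=  1    ⊢ ((c + (-2 * 1)) + ((b * 1) + (0 * 0)))
(4) (-2 * 1)  =[mul_one →]=  -2    ⊢ ((c + -2) + ((b * 1) + (0 * 0)))
(5) (b * 1)  =[mul_one →]=  b    ⊢ ((c + -2) + (b + (0 * 0)))
(6) (0 * 0)  =[mul_zero →]=  0    ⊢ cost 7, within 7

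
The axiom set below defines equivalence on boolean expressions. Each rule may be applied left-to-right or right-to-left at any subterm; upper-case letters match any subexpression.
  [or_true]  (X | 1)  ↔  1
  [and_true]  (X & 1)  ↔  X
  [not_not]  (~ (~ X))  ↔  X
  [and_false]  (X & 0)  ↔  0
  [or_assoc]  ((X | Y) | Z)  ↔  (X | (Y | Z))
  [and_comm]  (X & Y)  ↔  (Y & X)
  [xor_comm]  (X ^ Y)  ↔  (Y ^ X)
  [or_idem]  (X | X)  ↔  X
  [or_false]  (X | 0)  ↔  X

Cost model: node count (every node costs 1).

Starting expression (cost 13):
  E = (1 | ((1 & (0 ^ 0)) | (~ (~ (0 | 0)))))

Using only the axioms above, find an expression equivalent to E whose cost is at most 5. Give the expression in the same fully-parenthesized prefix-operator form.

(1 | (0 ^ 0))   [cost 5]

step 1: not_not (→) rewrites (~ (~ (0 | 0))) into (0 | 0), now (1 | ((1 & (0 ^ 0)) | (0 | 0)))
step 2: or_idem (→) rewrites (0 | 0) into 0, now (1 | ((1 & (0 ^ 0)) | 0))
step 3: or_false (→) rewrites ((1 & (0 ^ 0)) | 0) into (1 & (0 ^ 0)), now (1 | (1 & (0 ^ 0)))
step 4: and_comm (→) rewrites (1 & (0 ^ 0)) into ((0 ^ 0) & 1), now (1 | ((0 ^ 0) & 1))
step 5: and_true (→) rewrites ((0 ^ 0) & 1) into (0 ^ 0), reaching cost 5 (bound 5)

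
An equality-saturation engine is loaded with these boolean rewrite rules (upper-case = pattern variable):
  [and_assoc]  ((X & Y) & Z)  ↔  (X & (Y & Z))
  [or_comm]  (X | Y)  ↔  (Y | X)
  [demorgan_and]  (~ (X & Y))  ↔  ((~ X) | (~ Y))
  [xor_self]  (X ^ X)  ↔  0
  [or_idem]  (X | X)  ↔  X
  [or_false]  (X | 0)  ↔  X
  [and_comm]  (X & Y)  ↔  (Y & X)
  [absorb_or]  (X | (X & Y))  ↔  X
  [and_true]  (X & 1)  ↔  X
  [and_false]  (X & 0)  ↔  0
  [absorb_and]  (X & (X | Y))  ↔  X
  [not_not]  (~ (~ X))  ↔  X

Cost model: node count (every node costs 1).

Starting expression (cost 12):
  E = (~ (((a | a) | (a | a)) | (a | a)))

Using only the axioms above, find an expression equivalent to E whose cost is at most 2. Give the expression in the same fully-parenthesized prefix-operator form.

(~ a)   [cost 2]

step 1: or_idem (→) rewrites ((a | a) | (a | a)) into (a | a), now (~ ((a | a) | (a | a)))
step 2: or_idem (→) rewrites ((a | a) | (a | a)) into (a | a), now (~ (a | a))
step 3: or_idem (→) rewrites (a | a) into a, reaching cost 2 (bound 2)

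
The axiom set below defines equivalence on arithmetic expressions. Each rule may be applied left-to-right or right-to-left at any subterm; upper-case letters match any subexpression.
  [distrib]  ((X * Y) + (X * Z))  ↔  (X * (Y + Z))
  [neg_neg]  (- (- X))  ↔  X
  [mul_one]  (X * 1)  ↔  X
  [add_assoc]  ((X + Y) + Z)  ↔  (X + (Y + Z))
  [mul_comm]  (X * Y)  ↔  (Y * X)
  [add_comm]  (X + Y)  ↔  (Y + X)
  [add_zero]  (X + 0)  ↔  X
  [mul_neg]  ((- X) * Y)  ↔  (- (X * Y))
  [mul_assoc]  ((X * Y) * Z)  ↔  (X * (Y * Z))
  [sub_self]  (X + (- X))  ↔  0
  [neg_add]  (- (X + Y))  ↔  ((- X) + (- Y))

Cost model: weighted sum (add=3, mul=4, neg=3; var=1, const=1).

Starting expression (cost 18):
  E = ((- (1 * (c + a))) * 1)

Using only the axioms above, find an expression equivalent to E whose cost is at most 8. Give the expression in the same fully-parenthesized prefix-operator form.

(- (c + a))   [cost 8]

(1) (1 * (c + a))  =[mul_comm →]=  ((c + a) * 1)    ⊢ ((- ((c + a) * 1)) * 1)
(2) ((c + a) * 1)  =[mul_one →]=  (c + a)    ⊢ ((- (c + a)) * 1)
(3) ((- (c + a)) * 1)  =[mul_one →]=  (- (c + a))    ⊢ cost 8, within 8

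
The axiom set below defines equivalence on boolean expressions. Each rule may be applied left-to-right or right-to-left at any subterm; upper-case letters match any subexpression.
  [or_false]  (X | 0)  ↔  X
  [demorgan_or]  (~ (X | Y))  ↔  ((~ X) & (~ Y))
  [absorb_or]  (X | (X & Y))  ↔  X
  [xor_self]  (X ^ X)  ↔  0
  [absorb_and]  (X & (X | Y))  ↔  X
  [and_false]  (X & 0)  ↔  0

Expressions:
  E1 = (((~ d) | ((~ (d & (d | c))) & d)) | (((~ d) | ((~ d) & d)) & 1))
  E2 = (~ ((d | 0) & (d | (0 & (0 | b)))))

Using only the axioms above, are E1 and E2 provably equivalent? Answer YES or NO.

YES

(1) (d & (d | c))  =[absorb_and →]=  d    ⊢ (((~ d) | ((~ d) & d)) | (((~ d) | ((~ d) & d)) & 1))
(2) (((~ d) | ((~ d) & d)) | (((~ d) | ((~ d) & d)) & 1))  =[absorb_or →]=  ((~ d) | ((~ d) & d))
(3) ((~ d) | ((~ d) & d))  =[absorb_or →]=  (~ d)
(4) d  =[absorb_and ←]=  (d & (d | 0))    ⊢ (~ (d & (d | 0)))
(5) d  =[or_false ←]=  (d | 0)    ⊢ (~ ((d | 0) & (d | 0)))
(6) 0  =[absorb_and ←]=  (0 & (0 | b))    ⊢ E2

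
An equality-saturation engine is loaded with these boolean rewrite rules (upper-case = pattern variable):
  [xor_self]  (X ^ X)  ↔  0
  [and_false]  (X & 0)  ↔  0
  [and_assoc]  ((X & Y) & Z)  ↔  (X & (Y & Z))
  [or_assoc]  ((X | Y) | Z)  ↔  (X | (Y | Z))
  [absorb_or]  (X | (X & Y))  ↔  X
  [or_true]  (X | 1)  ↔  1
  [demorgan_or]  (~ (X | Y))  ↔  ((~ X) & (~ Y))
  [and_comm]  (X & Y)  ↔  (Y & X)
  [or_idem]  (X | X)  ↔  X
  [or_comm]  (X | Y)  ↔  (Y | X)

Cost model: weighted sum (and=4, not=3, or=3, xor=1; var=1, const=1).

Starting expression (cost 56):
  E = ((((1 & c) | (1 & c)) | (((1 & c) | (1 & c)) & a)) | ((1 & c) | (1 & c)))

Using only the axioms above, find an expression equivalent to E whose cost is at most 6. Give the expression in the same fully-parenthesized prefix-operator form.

(1 & c)   [cost 6]

step 1: absorb_or (→) rewrites (((1 & c) | (1 & c)) | (((1 & c) | (1 & c)) & a)) into ((1 & c) | (1 & c)), now (((1 & c) | (1 & c)) | ((1 & c) | (1 & c)))
step 2: or_idem (→) rewrites (((1 & c) | (1 & c)) | ((1 & c) | (1 & c))) into ((1 & c) | (1 & c))
step 3: or_idem (→) rewrites ((1 & c) | (1 & c)) into (1 & c), reaching cost 6 (bound 6)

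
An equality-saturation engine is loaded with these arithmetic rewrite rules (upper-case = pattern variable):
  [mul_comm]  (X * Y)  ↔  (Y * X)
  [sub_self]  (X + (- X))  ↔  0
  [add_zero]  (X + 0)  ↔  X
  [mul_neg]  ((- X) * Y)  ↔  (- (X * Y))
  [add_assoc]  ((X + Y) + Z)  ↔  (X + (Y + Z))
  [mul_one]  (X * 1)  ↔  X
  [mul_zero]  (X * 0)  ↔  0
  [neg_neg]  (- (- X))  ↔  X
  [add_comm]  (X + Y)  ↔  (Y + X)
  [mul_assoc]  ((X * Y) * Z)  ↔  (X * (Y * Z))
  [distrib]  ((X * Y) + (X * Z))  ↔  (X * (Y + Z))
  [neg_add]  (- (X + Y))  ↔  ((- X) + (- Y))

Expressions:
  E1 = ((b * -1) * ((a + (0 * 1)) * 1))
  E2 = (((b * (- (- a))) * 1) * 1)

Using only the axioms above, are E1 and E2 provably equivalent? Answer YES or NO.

NO

The axioms are sound identities: if E1 ↔* E2 then E1 and E2 evaluate identically under any assignment.
Under a=1, b=1: E1 evaluates to -1, E2 to 1. Distinct ⇒ no rewrite sequence connects them.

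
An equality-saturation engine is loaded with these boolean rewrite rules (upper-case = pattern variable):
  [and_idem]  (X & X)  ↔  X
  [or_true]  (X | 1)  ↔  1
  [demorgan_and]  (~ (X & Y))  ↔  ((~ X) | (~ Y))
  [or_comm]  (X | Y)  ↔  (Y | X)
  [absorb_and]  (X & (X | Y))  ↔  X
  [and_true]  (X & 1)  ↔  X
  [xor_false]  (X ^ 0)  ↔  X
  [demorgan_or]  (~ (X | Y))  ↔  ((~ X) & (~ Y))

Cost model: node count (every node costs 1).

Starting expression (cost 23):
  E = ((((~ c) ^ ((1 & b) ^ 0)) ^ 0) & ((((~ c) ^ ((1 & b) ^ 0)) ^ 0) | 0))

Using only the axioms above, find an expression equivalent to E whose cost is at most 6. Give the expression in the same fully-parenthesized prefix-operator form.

((~ c) ^ (1 & b))   [cost 6]

1. [absorb_and →] ((((~ c) ^ ((1 & b) ^ 0)) ^ 0) & ((((~ c) ^ ((1 & b) ^ 0)) ^ 0) | 0))  →  (((~ c) ^ ((1 & b) ^ 0)) ^ 0)
2. [xor_false →] (((~ c) ^ ((1 & b) ^ 0)) ^ 0)  →  ((~ c) ^ ((1 & b) ^ 0))
3. [xor_false →] ((1 & b) ^ 0)  →  (1 & b);  cost 6 ≤ 6, done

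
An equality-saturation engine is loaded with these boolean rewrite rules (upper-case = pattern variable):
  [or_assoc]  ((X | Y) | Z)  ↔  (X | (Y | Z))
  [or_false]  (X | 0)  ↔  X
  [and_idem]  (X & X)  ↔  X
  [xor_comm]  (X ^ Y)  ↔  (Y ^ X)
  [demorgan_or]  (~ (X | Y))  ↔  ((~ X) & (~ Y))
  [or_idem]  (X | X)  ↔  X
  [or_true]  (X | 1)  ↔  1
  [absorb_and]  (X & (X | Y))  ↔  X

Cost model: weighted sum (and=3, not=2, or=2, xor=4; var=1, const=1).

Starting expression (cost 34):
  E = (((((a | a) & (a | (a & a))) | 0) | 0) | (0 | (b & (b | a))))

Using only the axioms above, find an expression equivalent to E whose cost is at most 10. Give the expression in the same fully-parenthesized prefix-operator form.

step 1: and_idem (→) rewrites (a & a) into a, now (((((a | a) & (a | a)) | 0) | 0) | (0 | (b & (b | a))))
step 2: and_idem (→) rewrites ((a | a) & (a | a)) into (a | a), now ((((a | a) | 0) | 0) | (0 | (b & (b | a))))
step 3: absorb_and (→) rewrites (b & (b | a)) into b, now ((((a | a) | 0) | 0) | (0 | b))
step 4: or_false (→) rewrites ((a | a) | 0) into (a | a), now (((a | a) | 0) | (0 | b))
step 5: or_idem (→) rewrites (a | a) into a, reaching cost 10 (bound 10)

((a | 0) | (0 | b))   [cost 10]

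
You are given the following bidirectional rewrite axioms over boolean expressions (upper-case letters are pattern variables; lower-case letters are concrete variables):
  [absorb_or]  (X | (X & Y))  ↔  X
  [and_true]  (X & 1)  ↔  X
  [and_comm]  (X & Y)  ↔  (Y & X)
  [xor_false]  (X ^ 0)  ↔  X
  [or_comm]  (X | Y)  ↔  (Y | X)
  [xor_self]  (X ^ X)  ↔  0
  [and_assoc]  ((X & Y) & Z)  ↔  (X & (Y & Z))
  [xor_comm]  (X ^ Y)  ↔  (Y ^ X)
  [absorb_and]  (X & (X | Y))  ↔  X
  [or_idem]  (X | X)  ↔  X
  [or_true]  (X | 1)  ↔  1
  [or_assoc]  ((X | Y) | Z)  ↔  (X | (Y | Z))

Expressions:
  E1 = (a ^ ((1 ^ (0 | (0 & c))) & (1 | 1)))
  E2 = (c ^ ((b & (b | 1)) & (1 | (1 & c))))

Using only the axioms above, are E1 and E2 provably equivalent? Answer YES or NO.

NO

The axioms are sound identities: if E1 ↔* E2 then E1 and E2 evaluate identically under any assignment.
Under a=0, b=0, c=0: E1 evaluates to 1, E2 to 0. Distinct ⇒ no rewrite sequence connects them.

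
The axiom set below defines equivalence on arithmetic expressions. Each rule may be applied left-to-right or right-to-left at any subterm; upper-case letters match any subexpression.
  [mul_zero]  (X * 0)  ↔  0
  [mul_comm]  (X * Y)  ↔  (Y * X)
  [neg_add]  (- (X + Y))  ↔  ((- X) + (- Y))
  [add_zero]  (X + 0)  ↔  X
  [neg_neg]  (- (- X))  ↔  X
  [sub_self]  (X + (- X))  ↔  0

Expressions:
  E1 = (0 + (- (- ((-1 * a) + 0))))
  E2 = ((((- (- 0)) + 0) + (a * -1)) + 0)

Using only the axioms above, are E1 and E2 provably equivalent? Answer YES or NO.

1. [neg_neg →] (- (- ((-1 * a) + 0)))  →  ((-1 * a) + 0);  E1 = (0 + ((-1 * a) + 0))
2. [mul_comm →] (-1 * a)  →  (a * -1);  E1 = (0 + ((a * -1) + 0))
3. [add_zero →] ((a * -1) + 0)  →  (a * -1);  E1 = (0 + (a * -1))
4. [neg_neg ←] 0  →  (- (- 0));  E1 = ((- (- 0)) + (a * -1))
5. [add_zero ←] ((- (- 0)) + (a * -1))  →  (((- (- 0)) + (a * -1)) + 0)
6. [add_zero ←] (- (- 0))  →  ((- (- 0)) + 0);  this is E2

YES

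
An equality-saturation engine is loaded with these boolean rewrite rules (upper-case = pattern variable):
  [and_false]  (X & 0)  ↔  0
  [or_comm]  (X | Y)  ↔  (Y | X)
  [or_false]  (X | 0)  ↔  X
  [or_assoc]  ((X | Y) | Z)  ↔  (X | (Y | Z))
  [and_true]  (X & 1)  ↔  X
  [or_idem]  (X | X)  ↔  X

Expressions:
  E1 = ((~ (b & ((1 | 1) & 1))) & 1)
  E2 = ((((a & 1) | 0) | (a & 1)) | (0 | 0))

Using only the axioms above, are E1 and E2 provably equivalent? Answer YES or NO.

NO

All listed rules preserve value, hence provable equivalence implies equal values everywhere; look for a separating assignment.
a=0, b=0 gives E1 ↦ 1, E2 ↦ 0; values differ ⇒ not provably equivalent.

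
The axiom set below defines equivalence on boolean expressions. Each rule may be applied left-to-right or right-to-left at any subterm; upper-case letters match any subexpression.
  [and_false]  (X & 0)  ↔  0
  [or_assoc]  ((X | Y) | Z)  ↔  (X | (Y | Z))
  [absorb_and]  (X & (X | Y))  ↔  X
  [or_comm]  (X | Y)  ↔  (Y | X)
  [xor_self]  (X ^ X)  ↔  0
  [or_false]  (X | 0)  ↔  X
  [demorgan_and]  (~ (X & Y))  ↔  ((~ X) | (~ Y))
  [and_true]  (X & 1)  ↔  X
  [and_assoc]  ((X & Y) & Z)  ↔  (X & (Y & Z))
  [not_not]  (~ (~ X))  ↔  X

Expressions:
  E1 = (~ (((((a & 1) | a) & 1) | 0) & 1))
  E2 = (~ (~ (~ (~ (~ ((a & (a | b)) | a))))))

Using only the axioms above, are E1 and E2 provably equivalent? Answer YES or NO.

1. [and_true →] (a & 1)  →  a;  E1 = (~ ((((a | a) & 1) | 0) & 1))
2. [or_false →] (((a | a) & 1) | 0)  →  ((a | a) & 1);  E1 = (~ (((a | a) & 1) & 1))
3. [and_true →] ((a | a) & 1)  →  (a | a);  E1 = (~ ((a | a) & 1))
4. [and_true →] ((a | a) & 1)  →  (a | a);  E1 = (~ (a | a))
5. [not_not ←] (~ (a | a))  →  (~ (~ (~ (a | a))))
6. [not_not ←] (a | a)  →  (~ (~ (a | a)));  E1 = (~ (~ (~ (~ (~ (a | a))))))
7. [absorb_and ←] a  →  (a & (a | b));  this is E2

YES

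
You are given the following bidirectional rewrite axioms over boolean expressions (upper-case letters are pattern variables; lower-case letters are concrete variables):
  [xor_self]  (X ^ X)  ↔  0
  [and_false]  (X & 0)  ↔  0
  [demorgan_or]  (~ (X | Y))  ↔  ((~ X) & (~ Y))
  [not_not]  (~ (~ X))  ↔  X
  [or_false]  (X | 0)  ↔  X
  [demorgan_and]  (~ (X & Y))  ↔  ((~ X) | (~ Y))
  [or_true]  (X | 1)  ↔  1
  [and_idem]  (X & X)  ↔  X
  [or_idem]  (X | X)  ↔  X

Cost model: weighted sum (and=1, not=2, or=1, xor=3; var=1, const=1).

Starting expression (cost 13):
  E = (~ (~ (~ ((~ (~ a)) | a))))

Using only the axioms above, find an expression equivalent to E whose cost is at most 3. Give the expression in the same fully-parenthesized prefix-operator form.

(1) (~ (~ a))  =[not_not →]=  a    ⊢ (~ (~ (~ (a | a))))
(2) (a | a)  =[or_idem →]=  a    ⊢ (~ (~ (~ a)))
(3) (~ (~ a))  =[not_not →]=  a    ⊢ cost 3, within 3

(~ a)   [cost 3]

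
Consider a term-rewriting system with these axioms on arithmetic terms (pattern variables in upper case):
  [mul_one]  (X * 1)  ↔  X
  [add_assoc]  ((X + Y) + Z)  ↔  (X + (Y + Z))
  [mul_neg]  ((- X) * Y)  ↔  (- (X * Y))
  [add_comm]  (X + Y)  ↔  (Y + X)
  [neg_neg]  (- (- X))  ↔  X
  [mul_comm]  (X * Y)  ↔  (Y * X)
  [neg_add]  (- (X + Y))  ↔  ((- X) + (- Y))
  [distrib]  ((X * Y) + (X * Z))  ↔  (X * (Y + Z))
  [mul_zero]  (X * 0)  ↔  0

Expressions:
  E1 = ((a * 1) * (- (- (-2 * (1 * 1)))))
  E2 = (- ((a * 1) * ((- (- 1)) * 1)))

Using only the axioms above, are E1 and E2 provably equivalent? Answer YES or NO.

Every axiom is a valid identity, so a rewrite proof would force E1 and E2 to agree under every assignment.
At a=1: E1 = -2 but E2 = -1; they differ, so no derivation exists.

NO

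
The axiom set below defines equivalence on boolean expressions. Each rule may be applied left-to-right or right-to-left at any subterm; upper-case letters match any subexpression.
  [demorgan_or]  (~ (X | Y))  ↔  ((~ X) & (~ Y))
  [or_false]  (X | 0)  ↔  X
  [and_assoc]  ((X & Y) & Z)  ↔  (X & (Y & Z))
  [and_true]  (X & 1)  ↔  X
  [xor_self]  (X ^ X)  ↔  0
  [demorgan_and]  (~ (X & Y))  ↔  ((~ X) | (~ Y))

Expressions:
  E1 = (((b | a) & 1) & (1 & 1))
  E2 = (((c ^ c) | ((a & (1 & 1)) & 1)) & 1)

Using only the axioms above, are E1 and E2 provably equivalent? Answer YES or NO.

Every axiom is a valid identity, so a rewrite proof would force E1 and E2 to agree under every assignment.
At a=0, b=1, c=0: E1 = 1 but E2 = 0; they differ, so no derivation exists.

NO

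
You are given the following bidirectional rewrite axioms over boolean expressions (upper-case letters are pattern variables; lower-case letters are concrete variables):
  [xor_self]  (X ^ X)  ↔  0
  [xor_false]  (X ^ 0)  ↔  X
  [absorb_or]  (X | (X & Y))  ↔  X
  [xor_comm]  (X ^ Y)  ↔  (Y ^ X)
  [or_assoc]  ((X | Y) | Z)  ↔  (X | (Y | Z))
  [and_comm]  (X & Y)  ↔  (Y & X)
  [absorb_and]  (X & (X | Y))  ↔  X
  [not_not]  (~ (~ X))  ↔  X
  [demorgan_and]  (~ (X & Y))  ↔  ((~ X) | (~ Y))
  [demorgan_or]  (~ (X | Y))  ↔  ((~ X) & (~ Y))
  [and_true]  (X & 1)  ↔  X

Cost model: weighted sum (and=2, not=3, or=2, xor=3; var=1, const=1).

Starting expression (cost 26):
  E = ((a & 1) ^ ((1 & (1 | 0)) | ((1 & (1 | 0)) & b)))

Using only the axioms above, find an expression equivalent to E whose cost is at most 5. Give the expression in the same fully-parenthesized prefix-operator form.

1. [absorb_or →] ((1 & (1 | 0)) | ((1 & (1 | 0)) & b))  →  (1 & (1 | 0));  E = ((a & 1) ^ (1 & (1 | 0)))
2. [and_true →] (a & 1)  →  a;  E = (a ^ (1 & (1 | 0)))
3. [absorb_and →] (1 & (1 | 0))  →  1;  cost 5 ≤ 5, done

(a ^ 1)   [cost 5]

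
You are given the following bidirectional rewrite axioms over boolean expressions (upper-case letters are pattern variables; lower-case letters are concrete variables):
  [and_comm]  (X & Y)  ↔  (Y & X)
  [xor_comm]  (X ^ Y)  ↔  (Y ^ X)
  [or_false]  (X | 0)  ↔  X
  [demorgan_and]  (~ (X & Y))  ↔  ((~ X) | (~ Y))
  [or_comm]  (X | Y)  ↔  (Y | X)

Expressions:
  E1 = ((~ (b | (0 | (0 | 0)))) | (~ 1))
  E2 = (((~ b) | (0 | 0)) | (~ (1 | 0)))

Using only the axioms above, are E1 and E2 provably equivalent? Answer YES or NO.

YES

step 1: or_false (→) rewrites (0 | 0) into 0, now ((~ (b | (0 | 0))) | (~ 1))
step 2: or_false (→) rewrites (0 | 0) into 0, now ((~ (b | 0)) | (~ 1))
step 3: or_false (→) rewrites (b | 0) into b, now ((~ b) | (~ 1))
step 4: or_false (←) rewrites (~ b) into ((~ b) | 0), now (((~ b) | 0) | (~ 1))
step 5: or_false (←) rewrites 1 into (1 | 0), now (((~ b) | 0) | (~ (1 | 0)))
step 6: or_false (←) rewrites 0 into (0 | 0), which is E2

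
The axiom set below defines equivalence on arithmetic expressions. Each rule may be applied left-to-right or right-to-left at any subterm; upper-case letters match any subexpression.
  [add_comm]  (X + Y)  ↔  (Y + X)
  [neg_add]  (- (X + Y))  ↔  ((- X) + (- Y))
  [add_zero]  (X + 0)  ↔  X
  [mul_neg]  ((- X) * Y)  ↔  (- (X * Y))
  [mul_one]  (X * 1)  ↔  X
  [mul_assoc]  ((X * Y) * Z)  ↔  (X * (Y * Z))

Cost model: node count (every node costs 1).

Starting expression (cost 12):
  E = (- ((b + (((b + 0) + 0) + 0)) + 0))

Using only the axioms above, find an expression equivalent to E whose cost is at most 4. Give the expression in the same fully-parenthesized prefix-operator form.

(- (b + b))   [cost 4]

1. [add_zero →] (b + 0)  →  b;  E = (- ((b + ((b + 0) + 0)) + 0))
2. [add_comm →] (b + ((b + 0) + 0))  →  (((b + 0) + 0) + b);  E = (- ((((b + 0) + 0) + b) + 0))
3. [add_zero →] (b + 0)  →  b;  E = (- (((b + 0) + b) + 0))
4. [add_zero →] (b + 0)  →  b;  E = (- ((b + b) + 0))
5. [add_zero →] ((b + b) + 0)  →  (b + b);  cost 4 ≤ 4, done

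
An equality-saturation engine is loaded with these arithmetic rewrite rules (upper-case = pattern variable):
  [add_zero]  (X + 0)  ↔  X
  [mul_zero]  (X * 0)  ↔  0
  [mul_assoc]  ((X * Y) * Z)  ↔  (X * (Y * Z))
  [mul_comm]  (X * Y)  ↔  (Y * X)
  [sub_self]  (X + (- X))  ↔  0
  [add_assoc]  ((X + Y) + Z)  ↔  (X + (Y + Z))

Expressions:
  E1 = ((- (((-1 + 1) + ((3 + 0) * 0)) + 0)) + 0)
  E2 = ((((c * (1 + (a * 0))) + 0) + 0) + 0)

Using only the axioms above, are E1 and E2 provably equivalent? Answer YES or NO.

All listed rules preserve value, hence provable equivalence implies equal values everywhere; look for a separating assignment.
a=0, c=1 gives E1 ↦ 0, E2 ↦ 1; values differ ⇒ not provably equivalent.

NO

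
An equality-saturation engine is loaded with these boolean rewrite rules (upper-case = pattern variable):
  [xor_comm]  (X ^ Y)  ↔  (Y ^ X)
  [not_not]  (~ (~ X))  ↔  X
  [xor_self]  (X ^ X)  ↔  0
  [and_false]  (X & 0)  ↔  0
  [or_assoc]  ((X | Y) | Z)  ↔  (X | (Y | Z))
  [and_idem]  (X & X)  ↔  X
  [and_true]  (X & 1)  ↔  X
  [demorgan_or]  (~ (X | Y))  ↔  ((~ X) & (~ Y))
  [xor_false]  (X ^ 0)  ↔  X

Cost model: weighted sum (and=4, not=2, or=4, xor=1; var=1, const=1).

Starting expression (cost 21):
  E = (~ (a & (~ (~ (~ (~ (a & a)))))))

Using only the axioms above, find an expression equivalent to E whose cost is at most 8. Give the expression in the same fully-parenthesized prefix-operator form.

(1) (~ (~ (a & a)))  =[not_not →]=  (a & a)    ⊢ (~ (a & (~ (~ (a & a)))))
(2) (~ (~ (a & a)))  =[not_not →]=  (a & a)    ⊢ (~ (a & (a & a)))
(3) (a & a)  =[and_idem →]=  a    ⊢ cost 8, within 8

(~ (a & a))   [cost 8]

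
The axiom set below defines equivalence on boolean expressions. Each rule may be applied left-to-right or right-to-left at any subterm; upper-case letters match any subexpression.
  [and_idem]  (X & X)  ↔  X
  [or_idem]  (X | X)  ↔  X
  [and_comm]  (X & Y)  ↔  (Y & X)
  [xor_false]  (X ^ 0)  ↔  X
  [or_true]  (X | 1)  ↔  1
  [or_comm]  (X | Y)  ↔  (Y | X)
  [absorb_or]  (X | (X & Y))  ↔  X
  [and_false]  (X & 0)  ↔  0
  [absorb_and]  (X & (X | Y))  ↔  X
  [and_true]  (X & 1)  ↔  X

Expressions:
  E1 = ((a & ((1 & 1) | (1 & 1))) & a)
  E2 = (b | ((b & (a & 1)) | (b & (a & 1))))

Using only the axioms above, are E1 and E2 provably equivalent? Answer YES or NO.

NO

The axioms are sound identities: if E1 ↔* E2 then E1 and E2 evaluate identically under any assignment.
Under a=0, b=1: E1 evaluates to 0, E2 to 1. Distinct ⇒ no rewrite sequence connects them.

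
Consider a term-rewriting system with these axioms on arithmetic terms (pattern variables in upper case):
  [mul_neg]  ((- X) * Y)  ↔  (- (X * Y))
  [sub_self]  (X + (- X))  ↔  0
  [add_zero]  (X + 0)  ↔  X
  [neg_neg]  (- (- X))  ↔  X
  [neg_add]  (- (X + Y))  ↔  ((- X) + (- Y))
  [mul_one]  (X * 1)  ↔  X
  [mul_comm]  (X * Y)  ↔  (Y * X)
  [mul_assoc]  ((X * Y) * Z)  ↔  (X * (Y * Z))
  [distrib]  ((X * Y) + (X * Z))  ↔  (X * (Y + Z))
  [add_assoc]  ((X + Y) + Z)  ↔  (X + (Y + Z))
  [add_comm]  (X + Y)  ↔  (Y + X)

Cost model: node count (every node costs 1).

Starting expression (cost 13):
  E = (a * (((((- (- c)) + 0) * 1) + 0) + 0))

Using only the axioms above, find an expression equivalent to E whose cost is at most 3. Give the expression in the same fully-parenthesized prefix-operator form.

(1) (- (- c))  =[neg_neg →]=  c    ⊢ (a * ((((c + 0) * 1) + 0) + 0))
(2) (c + 0)  =[add_zero →]=  c    ⊢ (a * (((c * 1) + 0) + 0))
(3) (c * 1)  =[mul_one →]=  c    ⊢ (a * ((c + 0) + 0))
(4) ((c + 0) + 0)  =[add_zero →]=  (c + 0)    ⊢ (a * (c + 0))
(5) (c + 0)  =[add_zero →]=  c    ⊢ cost 3, within 3

(a * c)   [cost 3]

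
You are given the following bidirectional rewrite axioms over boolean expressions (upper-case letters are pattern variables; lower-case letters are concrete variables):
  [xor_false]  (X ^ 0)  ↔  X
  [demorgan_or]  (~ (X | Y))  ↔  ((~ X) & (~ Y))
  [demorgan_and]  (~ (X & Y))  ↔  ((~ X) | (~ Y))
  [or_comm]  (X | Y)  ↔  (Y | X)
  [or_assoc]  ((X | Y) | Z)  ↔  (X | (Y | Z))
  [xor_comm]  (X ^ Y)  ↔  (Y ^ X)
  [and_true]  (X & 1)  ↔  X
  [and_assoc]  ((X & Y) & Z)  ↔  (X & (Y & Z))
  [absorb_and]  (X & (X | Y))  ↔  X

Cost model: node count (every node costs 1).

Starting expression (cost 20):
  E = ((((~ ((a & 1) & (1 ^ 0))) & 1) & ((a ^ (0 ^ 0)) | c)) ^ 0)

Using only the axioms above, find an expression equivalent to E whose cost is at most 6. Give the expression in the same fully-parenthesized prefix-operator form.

((~ a) & (a | c))   [cost 6]

(1) ((~ ((a & 1) & (1 ^ 0))) & 1)  =[and_true →]=  (~ ((a & 1) & (1 ^ 0)))    ⊢ (((~ ((a & 1) & (1 ^ 0))) & ((a ^ (0 ^ 0)) | c)) ^ 0)
(2) (1 ^ 0)  =[xor_false →]=  1    ⊢ (((~ ((a & 1) & 1)) & ((a ^ (0 ^ 0)) | c)) ^ 0)
(3) (((~ ((a & 1) & 1)) & ((a ^ (0 ^ 0)) | c)) ^ 0)  =[xor_false →]=  ((~ ((a & 1) & 1)) & ((a ^ (0 ^ 0)) | c))
(4) (0 ^ 0)  =[xor_false →]=  0    ⊢ ((~ ((a & 1) & 1)) & ((a ^ 0) | c))
(5) ((a & 1) & 1)  =[and_true →]=  (a & 1)    ⊢ ((~ (a & 1)) & ((a ^ 0) | c))
(6) (a ^ 0)  =[xor_false →]=  a    ⊢ ((~ (a & 1)) & (a | c))
(7) (a & 1)  =[and_true →]=  a    ⊢ cost 6, within 6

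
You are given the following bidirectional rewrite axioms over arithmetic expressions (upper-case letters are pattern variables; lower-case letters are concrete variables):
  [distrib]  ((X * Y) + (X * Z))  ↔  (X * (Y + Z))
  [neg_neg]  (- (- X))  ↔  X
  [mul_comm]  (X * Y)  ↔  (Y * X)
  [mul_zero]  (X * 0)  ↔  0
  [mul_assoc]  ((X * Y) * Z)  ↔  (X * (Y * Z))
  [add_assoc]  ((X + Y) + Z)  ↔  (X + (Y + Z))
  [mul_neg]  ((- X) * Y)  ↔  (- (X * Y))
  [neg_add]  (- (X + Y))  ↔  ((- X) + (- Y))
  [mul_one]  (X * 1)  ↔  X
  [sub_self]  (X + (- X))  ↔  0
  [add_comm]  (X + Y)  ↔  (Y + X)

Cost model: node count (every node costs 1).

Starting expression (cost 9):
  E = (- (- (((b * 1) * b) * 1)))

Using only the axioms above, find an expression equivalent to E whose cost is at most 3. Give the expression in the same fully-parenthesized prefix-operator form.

1. [neg_neg →] (- (- (((b * 1) * b) * 1)))  →  (((b * 1) * b) * 1)
2. [mul_one →] (((b * 1) * b) * 1)  →  ((b * 1) * b)
3. [mul_one →] (b * 1)  →  b;  cost 3 ≤ 3, done

(b * b)   [cost 3]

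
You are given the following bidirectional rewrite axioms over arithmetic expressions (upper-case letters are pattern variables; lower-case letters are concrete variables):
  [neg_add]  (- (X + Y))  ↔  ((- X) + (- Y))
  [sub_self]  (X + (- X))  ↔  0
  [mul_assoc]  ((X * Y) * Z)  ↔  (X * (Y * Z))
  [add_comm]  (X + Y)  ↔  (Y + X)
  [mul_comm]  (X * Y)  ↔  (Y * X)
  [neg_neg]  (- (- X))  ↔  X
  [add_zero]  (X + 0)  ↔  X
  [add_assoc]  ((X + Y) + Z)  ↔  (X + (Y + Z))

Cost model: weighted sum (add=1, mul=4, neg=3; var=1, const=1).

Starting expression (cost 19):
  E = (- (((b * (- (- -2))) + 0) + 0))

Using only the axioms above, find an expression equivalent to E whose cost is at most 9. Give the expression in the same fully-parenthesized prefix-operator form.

step 1: add_zero (→) rewrites (((b * (- (- -2))) + 0) + 0) into ((b * (- (- -2))) + 0), now (- ((b * (- (- -2))) + 0))
step 2: neg_neg (→) rewrites (- (- -2)) into -2, now (- ((b * -2) + 0))
step 3: add_zero (→) rewrites ((b * -2) + 0) into (b * -2), reaching cost 9 (bound 9)

(- (b * -2))   [cost 9]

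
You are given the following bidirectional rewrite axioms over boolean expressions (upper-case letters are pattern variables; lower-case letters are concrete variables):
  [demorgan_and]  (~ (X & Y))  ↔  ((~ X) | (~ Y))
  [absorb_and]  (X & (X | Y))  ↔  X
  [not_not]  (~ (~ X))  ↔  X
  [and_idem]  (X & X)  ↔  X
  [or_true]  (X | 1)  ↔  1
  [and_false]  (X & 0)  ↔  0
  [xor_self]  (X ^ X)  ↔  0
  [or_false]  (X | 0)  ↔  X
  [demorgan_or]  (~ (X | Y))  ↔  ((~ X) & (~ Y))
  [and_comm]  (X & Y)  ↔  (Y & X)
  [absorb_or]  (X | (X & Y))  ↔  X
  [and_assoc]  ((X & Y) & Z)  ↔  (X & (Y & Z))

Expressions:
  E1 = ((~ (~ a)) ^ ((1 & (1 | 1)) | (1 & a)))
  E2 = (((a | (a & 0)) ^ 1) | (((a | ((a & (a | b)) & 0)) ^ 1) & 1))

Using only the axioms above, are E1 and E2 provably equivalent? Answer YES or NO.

YES

1. [absorb_and →] (1 & (1 | 1))  →  1;  E1 = ((~ (~ a)) ^ (1 | (1 & a)))
2. [absorb_or →] (1 | (1 & a))  →  1;  E1 = ((~ (~ a)) ^ 1)
3. [not_not →] (~ (~ a))  →  a;  E1 = (a ^ 1)
4. [absorb_or ←] a  →  (a | (a & 0));  E1 = ((a | (a & 0)) ^ 1)
5. [absorb_or ←] ((a | (a & 0)) ^ 1)  →  (((a | (a & 0)) ^ 1) | (((a | (a & 0)) ^ 1) & 1))
6. [absorb_and ←] a  →  (a & (a | b));  this is E2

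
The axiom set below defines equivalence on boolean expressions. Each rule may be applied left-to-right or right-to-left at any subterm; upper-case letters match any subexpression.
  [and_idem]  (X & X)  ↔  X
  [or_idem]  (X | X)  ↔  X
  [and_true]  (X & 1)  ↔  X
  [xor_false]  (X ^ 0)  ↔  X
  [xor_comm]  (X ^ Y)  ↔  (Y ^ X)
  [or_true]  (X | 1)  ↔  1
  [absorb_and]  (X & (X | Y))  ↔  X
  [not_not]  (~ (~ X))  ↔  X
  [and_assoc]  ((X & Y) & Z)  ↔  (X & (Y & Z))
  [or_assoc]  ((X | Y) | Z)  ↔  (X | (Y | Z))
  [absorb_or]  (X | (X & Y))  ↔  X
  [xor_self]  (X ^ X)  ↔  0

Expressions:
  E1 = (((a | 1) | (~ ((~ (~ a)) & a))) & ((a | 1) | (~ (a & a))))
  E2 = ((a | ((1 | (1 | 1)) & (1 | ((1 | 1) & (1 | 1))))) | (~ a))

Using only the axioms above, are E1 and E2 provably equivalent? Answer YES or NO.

1. [not_not →] (~ (~ a))  →  a;  E1 = (((a | 1) | (~ (a & a))) & ((a | 1) | (~ (a & a))))
2. [and_idem →] (((a | 1) | (~ (a & a))) & ((a | 1) | (~ (a & a))))  →  ((a | 1) | (~ (a & a)))
3. [and_idem →] (a & a)  →  a;  E1 = ((a | 1) | (~ a))
4. [or_idem ←] 1  →  (1 | 1);  E1 = ((a | (1 | 1)) | (~ a))
5. [or_idem ←] 1  →  (1 | 1);  E1 = ((a | (1 | (1 | 1))) | (~ a))
6. [and_idem ←] (1 | (1 | 1))  →  ((1 | (1 | 1)) & (1 | (1 | 1)));  E1 = ((a | ((1 | (1 | 1)) & (1 | (1 | 1)))) | (~ a))
7. [and_idem ←] (1 | 1)  →  ((1 | 1) & (1 | 1));  this is E2

YES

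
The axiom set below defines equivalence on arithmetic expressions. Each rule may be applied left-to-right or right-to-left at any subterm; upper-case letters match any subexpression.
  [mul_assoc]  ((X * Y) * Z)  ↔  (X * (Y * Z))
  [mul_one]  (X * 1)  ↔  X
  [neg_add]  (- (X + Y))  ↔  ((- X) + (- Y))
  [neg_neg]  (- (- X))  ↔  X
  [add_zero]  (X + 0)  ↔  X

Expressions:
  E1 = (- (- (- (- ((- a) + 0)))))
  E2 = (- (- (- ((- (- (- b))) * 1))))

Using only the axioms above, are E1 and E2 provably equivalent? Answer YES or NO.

NO

All listed rules preserve value, hence provable equivalence implies equal values everywhere; look for a separating assignment.
a=0, b=1 gives E1 ↦ 0, E2 ↦ 1; values differ ⇒ not provably equivalent.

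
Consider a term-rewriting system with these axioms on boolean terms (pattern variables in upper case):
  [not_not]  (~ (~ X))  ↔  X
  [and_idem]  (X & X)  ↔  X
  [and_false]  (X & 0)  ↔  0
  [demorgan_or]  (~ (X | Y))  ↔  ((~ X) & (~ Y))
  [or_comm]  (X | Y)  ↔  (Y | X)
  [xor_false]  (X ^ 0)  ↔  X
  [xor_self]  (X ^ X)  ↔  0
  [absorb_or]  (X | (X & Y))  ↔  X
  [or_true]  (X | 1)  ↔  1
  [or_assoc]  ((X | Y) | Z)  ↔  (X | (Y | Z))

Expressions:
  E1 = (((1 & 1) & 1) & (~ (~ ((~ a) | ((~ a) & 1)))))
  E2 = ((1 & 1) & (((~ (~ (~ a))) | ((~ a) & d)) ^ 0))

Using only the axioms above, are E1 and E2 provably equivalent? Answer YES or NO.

(1) ((~ a) | ((~ a) & 1))  =[absorb_or →]=  (~ a)    ⊢ (((1 & 1) & 1) & (~ (~ (~ a))))
(2) (1 & 1)  =[and_idem →]=  1    ⊢ ((1 & 1) & (~ (~ (~ a))))
(3) (~ (~ a))  =[not_not →]=  a    ⊢ ((1 & 1) & (~ a))
(4) (~ a)  =[xor_false ←]=  ((~ a) ^ 0)    ⊢ ((1 & 1) & ((~ a) ^ 0))
(5) (~ a)  =[absorb_or ←]=  ((~ a) | ((~ a) & d))    ⊢ ((1 & 1) & (((~ a) | ((~ a) & d)) ^ 0))
(6) (~ a)  =[not_not ←]=  (~ (~ (~ a)))    ⊢ E2

YES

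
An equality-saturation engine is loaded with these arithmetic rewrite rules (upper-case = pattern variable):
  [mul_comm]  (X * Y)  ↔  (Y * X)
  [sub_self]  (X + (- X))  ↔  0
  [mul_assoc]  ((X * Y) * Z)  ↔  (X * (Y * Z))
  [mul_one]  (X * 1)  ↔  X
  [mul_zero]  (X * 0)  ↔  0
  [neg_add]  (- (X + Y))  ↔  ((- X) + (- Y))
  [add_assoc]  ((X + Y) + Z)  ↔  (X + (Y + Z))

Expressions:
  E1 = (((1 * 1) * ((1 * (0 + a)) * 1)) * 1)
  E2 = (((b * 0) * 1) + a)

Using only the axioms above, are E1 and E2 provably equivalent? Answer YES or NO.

step 1: mul_one (→) rewrites ((1 * (0 + a)) * 1) into (1 * (0 + a)), now (((1 * 1) * (1 * (0 + a))) * 1)
step 2: mul_comm (→) rewrites (1 * (0 + a)) into ((0 + a) * 1), now (((1 * 1) * ((0 + a) * 1)) * 1)
step 3: mul_one (→) rewrites (1 * 1) into 1, now ((1 * ((0 + a) * 1)) * 1)
step 4: mul_one (→) rewrites ((1 * ((0 + a) * 1)) * 1) into (1 * ((0 + a) * 1))
step 5: mul_one (→) rewrites ((0 + a) * 1) into (0 + a), now (1 * (0 + a))
step 6: mul_comm (→) rewrites (1 * (0 + a)) into ((0 + a) * 1)
step 7: mul_one (→) rewrites ((0 + a) * 1) into (0 + a)
step 8: mul_zero (←) rewrites 0 into (b * 0), now ((b * 0) + a)
step 9: mul_one (←) rewrites 0 into (0 * 1), now ((b * (0 * 1)) + a)
step 10: mul_assoc (←) rewrites (b * (0 * 1)) into ((b * 0) * 1), which is E2

YES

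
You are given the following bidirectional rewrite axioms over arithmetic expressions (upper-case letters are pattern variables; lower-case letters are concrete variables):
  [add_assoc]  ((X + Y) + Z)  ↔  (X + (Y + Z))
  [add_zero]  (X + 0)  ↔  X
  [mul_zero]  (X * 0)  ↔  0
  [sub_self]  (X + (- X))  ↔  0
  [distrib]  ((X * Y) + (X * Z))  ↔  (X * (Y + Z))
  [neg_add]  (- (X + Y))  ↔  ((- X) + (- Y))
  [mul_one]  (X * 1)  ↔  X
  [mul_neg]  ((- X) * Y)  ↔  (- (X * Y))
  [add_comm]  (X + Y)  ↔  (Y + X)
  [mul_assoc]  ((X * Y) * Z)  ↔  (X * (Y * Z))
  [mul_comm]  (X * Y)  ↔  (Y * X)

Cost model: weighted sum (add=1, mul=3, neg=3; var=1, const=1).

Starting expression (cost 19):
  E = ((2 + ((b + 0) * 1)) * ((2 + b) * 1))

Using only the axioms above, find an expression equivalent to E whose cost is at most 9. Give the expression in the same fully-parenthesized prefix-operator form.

(1) ((2 + b) * 1)  =[mul_one →]=  (2 + b)    ⊢ ((2 + ((b + 0) * 1)) * (2 + b))
(2) ((b + 0) * 1)  =[mul_one →]=  (b + 0)    ⊢ ((2 + (b + 0)) * (2 + b))
(3) (b + 0)  =[add_zero →]=  b    ⊢ cost 9, within 9

((2 + b) * (2 + b))   [cost 9]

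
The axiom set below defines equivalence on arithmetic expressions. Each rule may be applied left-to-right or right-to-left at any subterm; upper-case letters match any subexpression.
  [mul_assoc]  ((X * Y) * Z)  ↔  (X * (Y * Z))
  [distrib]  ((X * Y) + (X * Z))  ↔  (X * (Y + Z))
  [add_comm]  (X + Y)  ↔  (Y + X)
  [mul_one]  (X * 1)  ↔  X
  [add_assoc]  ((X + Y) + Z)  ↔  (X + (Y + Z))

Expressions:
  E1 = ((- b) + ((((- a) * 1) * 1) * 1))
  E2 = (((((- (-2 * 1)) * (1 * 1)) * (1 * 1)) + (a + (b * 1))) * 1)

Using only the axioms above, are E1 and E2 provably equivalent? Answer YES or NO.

NO

Every axiom is a valid identity, so a rewrite proof would force E1 and E2 to agree under every assignment.
At a=0, b=0: E1 = 0 but E2 = 2; they differ, so no derivation exists.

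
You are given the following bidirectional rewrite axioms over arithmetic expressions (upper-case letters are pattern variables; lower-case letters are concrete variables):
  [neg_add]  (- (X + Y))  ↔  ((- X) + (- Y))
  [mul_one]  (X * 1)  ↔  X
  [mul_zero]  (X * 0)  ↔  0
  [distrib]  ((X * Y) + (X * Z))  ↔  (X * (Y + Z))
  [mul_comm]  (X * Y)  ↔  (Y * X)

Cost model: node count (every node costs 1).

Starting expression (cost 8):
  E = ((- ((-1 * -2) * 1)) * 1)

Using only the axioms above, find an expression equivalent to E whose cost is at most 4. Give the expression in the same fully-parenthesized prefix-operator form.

(1) ((- ((-1 * -2) * 1)) * 1)  =[mul_one →]=  (- ((-1 * -2) * 1))
(2) (-1 * -2)  =[mul_comm →]=  (-2 * -1)    ⊢ (- ((-2 * -1) * 1))
(3) ((-2 * -1) * 1)  =[mul_one →]=  (-2 * -1)    ⊢ cost 4, within 4

(- (-2 * -1))   [cost 4]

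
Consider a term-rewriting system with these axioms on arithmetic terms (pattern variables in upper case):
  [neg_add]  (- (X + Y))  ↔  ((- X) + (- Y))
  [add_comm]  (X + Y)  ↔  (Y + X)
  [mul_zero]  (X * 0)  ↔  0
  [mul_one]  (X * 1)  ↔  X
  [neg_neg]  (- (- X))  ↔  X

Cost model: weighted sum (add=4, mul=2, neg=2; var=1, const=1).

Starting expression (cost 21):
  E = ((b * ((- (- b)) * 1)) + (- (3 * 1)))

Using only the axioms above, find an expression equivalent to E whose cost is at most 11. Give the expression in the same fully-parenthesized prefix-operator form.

1. [neg_neg →] (- (- b))  →  b;  E = ((b * (b * 1)) + (- (3 * 1)))
2. [mul_one →] (3 * 1)  →  3;  E = ((b * (b * 1)) + (- 3))
3. [mul_one →] (b * 1)  →  b;  cost 11 ≤ 11, done

((b * b) + (- 3))   [cost 11]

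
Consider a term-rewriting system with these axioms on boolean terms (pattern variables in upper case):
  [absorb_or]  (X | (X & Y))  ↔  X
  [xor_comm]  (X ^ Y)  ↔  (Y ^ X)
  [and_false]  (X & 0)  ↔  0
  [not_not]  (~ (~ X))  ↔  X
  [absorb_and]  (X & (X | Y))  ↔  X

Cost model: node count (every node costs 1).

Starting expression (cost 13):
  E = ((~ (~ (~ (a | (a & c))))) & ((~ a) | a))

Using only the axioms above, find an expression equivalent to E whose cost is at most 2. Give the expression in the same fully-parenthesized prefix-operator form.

(~ a)   [cost 2]

step 1: absorb_or (→) rewrites (a | (a & c)) into a, now ((~ (~ (~ a))) & ((~ a) | a))
step 2: not_not (→) rewrites (~ (~ (~ a))) into (~ a), now ((~ a) & ((~ a) | a))
step 3: absorb_and (→) rewrites ((~ a) & ((~ a) | a)) into (~ a), reaching cost 2 (bound 2)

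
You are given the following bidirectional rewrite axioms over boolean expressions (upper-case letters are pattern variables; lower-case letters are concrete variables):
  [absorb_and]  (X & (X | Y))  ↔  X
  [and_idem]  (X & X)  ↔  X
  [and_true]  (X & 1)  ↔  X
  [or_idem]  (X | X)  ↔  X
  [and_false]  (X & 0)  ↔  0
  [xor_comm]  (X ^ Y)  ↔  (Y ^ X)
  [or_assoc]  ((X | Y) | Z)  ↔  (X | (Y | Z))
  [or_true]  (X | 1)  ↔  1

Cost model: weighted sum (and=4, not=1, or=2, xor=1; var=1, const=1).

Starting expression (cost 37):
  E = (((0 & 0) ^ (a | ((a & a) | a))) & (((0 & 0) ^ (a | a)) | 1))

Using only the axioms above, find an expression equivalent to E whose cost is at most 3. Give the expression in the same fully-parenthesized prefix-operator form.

(1) (a & a)  =[and_idem →]=  a    ⊢ (((0 & 0) ^ (a | (a | a))) & (((0 & 0) ^ (a | a)) | 1))
(2) (a | a)  =[or_idem →]=  a    ⊢ (((0 & 0) ^ (a | a)) & (((0 & 0) ^ (a | a)) | 1))
(3) (((0 & 0) ^ (a | a)) & (((0 & 0) ^ (a | a)) | 1))  =[absorb_and →]=  ((0 & 0) ^ (a | a))
(4) (a | a)  =[or_idem →]=  a    ⊢ ((0 & 0) ^ a)
(5) (0 & 0)  =[and_idem →]=  0    ⊢ cost 3, within 3

(0 ^ a)   [cost 3]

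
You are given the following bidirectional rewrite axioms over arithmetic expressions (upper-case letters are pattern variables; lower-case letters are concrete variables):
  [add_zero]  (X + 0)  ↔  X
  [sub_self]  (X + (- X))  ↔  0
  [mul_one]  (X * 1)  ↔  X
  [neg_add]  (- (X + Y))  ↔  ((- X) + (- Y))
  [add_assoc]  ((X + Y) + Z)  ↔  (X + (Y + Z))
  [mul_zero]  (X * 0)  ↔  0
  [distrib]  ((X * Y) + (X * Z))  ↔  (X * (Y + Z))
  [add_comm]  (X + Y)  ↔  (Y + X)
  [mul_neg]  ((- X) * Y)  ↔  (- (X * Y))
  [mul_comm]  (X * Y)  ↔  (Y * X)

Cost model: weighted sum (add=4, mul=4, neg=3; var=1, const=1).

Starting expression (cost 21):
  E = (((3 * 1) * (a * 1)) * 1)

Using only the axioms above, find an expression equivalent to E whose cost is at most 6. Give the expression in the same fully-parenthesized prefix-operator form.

(3 * a)   [cost 6]

(1) (a * 1)  =[mul_one →]=  a    ⊢ (((3 * 1) * a) * 1)
(2) (((3 * 1) * a) * 1)  =[mul_one →]=  ((3 * 1) * a)
(3) (3 * 1)  =[mul_one →]=  3    ⊢ cost 6, within 6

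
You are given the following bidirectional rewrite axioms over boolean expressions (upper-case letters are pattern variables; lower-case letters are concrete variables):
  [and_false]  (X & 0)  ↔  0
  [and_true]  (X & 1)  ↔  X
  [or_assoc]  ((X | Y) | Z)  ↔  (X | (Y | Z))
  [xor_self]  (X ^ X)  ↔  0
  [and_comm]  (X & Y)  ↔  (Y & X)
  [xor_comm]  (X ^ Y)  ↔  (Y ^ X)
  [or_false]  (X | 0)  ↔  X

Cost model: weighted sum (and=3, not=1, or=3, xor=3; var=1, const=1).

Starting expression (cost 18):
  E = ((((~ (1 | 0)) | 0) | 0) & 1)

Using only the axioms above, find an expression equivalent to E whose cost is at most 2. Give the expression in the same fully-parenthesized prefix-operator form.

(~ 1)   [cost 2]

1. [and_true →] ((((~ (1 | 0)) | 0) | 0) & 1)  →  (((~ (1 | 0)) | 0) | 0)
2. [or_false →] (1 | 0)  →  1;  E = (((~ 1) | 0) | 0)
3. [or_false →] (((~ 1) | 0) | 0)  →  ((~ 1) | 0)
4. [or_false →] ((~ 1) | 0)  →  (~ 1);  cost 2 ≤ 2, done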